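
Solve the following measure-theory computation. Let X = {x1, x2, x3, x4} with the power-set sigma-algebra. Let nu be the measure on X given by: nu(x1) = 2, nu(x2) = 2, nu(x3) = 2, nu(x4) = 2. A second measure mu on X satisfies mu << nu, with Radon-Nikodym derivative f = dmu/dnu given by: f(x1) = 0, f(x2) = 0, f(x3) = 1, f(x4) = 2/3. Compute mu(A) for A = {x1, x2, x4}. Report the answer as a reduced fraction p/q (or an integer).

By the defining property of the Radon-Nikodym derivative, for every measurable set A,
  mu(A) = integral_A f dnu.
Since nu is a discrete measure concentrated on the atoms of X, the integral over A reduces to the sum
  mu(A) = sum_{x in A} f(x) * nu({x}).
Computing each term:
  x1: f(x1) * nu(x1) = 0 * 2 = 0.
  x2: f(x2) * nu(x2) = 0 * 2 = 0.
  x4: f(x4) * nu(x4) = 2/3 * 2 = 4/3.
Summing: mu(A) = 0 + 0 + 4/3 = 4/3.

4/3


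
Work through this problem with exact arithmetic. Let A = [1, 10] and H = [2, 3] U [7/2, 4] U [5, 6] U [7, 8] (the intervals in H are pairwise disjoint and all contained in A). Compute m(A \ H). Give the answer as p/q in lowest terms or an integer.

The ambient interval has length m(A) = 10 - 1 = 9.
Since the holes are disjoint and sit inside A, by finite additivity
  m(H) = sum_i (b_i - a_i), and m(A \ H) = m(A) - m(H).
Computing the hole measures:
  m(H_1) = 3 - 2 = 1.
  m(H_2) = 4 - 7/2 = 1/2.
  m(H_3) = 6 - 5 = 1.
  m(H_4) = 8 - 7 = 1.
Summed: m(H) = 1 + 1/2 + 1 + 1 = 7/2.
So m(A \ H) = 9 - 7/2 = 11/2.

11/2


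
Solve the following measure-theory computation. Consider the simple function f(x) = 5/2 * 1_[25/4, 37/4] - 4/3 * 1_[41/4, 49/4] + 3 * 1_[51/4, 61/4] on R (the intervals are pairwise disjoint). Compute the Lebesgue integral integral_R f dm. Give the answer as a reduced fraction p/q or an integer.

For a simple function f = sum_i c_i * 1_{A_i} with disjoint A_i,
  integral f dm = sum_i c_i * m(A_i).
Lengths of the A_i:
  m(A_1) = 37/4 - 25/4 = 3.
  m(A_2) = 49/4 - 41/4 = 2.
  m(A_3) = 61/4 - 51/4 = 5/2.
Contributions c_i * m(A_i):
  (5/2) * (3) = 15/2.
  (-4/3) * (2) = -8/3.
  (3) * (5/2) = 15/2.
Total: 15/2 - 8/3 + 15/2 = 37/3.

37/3


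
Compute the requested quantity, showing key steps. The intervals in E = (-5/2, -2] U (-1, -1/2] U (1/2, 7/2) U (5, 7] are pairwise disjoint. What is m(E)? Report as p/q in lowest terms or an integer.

For pairwise disjoint intervals, m(union_i I_i) = sum_i m(I_i),
and m is invariant under swapping open/closed endpoints (single points have measure 0).
So m(E) = sum_i (b_i - a_i).
  I_1 has length -2 - (-5/2) = 1/2.
  I_2 has length -1/2 - (-1) = 1/2.
  I_3 has length 7/2 - 1/2 = 3.
  I_4 has length 7 - 5 = 2.
Summing:
  m(E) = 1/2 + 1/2 + 3 + 2 = 6.

6


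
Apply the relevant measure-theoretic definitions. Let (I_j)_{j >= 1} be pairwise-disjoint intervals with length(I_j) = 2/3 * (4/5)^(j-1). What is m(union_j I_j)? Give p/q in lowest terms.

By countable additivity of the Lebesgue measure on pairwise disjoint measurable sets,
  m(union_{j >= 1} I_j) = sum_{j >= 1} m(I_j) = sum_{j >= 1} a * r^(j-1),
  with a = 2/3 and r = 4/5.
Since 0 < r = 4/5 < 1, the geometric series converges:
  sum_{j >= 1} a * r^(j-1) = a / (1 - r).
  = 2/3 / (1 - 4/5)
  = 2/3 / (1/5)
  = 10/3.

10/3


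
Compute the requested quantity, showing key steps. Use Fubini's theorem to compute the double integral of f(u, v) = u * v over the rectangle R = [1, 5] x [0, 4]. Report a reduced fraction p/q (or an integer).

f(u, v) is a tensor product of a function of u and a function of v, and both factors are bounded continuous (hence Lebesgue integrable) on the rectangle, so Fubini's theorem applies:
  integral_R f d(m x m) = (integral_a1^b1 u du) * (integral_a2^b2 v dv).
Inner integral in u: integral_{1}^{5} u du = (5^2 - 1^2)/2
  = 12.
Inner integral in v: integral_{0}^{4} v dv = (4^2 - 0^2)/2
  = 8.
Product: (12) * (8) = 96.

96


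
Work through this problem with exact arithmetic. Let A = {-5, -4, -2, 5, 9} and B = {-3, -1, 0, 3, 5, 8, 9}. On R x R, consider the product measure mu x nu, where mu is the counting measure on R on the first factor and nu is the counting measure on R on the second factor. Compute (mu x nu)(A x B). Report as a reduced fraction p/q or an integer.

For a measurable rectangle A x B, the product measure satisfies
  (mu x nu)(A x B) = mu(A) * nu(B).
  mu(A) = 5.
  nu(B) = 7.
  (mu x nu)(A x B) = 5 * 7 = 35.

35


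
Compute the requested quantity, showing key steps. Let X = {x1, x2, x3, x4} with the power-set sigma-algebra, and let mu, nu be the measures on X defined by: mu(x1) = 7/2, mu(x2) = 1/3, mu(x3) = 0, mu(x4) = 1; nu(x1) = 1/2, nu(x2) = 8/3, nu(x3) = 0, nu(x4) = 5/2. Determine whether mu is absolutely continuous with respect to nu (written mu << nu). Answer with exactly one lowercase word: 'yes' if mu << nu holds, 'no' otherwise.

mu << nu means: every nu-null measurable set is also mu-null; equivalently, for every atom x, if nu({x}) = 0 then mu({x}) = 0.
Checking each atom:
  x1: nu = 1/2 > 0 -> no constraint.
  x2: nu = 8/3 > 0 -> no constraint.
  x3: nu = 0, mu = 0 -> consistent with mu << nu.
  x4: nu = 5/2 > 0 -> no constraint.
No atom violates the condition. Therefore mu << nu.

yes


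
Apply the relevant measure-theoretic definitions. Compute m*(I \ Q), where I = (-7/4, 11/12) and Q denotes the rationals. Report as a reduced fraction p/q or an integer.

The interval I = (-7/4, 11/12) has m(I) = 11/12 - (-7/4) = 8/3 (endpoints are measure-zero, so open/closed/half-open agree). Write I = (I cap Q) u (I \ Q). The rationals in I are countable, so m*(I cap Q) = 0 (cover each rational by intervals whose total length is arbitrarily small). By countable subadditivity m*(I) <= m*(I cap Q) + m*(I \ Q), hence m*(I \ Q) >= m(I) = 8/3. The reverse inequality m*(I \ Q) <= m*(I) = 8/3 is trivial since (I \ Q) is a subset of I. Therefore m*(I \ Q) = 8/3.

8/3


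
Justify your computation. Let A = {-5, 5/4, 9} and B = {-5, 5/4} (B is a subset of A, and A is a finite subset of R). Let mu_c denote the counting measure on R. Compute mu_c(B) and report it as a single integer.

Counting measure assigns mu_c(E) = |E| (number of elements) when E is finite.
B has 2 element(s), so mu_c(B) = 2.

2


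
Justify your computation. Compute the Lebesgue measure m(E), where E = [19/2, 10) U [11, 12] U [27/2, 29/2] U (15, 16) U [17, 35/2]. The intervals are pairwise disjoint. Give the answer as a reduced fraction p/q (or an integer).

For pairwise disjoint intervals, m(union_i I_i) = sum_i m(I_i),
and m is invariant under swapping open/closed endpoints (single points have measure 0).
So m(E) = sum_i (b_i - a_i).
  I_1 has length 10 - 19/2 = 1/2.
  I_2 has length 12 - 11 = 1.
  I_3 has length 29/2 - 27/2 = 1.
  I_4 has length 16 - 15 = 1.
  I_5 has length 35/2 - 17 = 1/2.
Summing:
  m(E) = 1/2 + 1 + 1 + 1 + 1/2 = 4.

4


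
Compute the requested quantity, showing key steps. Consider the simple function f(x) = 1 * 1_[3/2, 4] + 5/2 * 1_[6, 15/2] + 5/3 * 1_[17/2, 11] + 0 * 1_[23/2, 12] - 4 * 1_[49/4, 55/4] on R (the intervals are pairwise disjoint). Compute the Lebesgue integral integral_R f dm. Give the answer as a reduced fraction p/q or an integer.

For a simple function f = sum_i c_i * 1_{A_i} with disjoint A_i,
  integral f dm = sum_i c_i * m(A_i).
Lengths of the A_i:
  m(A_1) = 4 - 3/2 = 5/2.
  m(A_2) = 15/2 - 6 = 3/2.
  m(A_3) = 11 - 17/2 = 5/2.
  m(A_4) = 12 - 23/2 = 1/2.
  m(A_5) = 55/4 - 49/4 = 3/2.
Contributions c_i * m(A_i):
  (1) * (5/2) = 5/2.
  (5/2) * (3/2) = 15/4.
  (5/3) * (5/2) = 25/6.
  (0) * (1/2) = 0.
  (-4) * (3/2) = -6.
Total: 5/2 + 15/4 + 25/6 + 0 - 6 = 53/12.

53/12


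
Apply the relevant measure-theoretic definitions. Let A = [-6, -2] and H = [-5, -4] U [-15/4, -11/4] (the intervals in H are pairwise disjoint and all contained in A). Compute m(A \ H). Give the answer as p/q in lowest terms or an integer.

The ambient interval has length m(A) = -2 - (-6) = 4.
Since the holes are disjoint and sit inside A, by finite additivity
  m(H) = sum_i (b_i - a_i), and m(A \ H) = m(A) - m(H).
Computing the hole measures:
  m(H_1) = -4 - (-5) = 1.
  m(H_2) = -11/4 - (-15/4) = 1.
Summed: m(H) = 1 + 1 = 2.
So m(A \ H) = 4 - 2 = 2.

2


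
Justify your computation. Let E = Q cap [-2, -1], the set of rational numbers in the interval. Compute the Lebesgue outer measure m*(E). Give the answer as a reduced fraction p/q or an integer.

The set Q cap [-2, -1] is countable (a subset of the countable set Q). Lebesgue outer measure of any countable set is 0: each singleton {q} has m*({q}) = 0, and by countable subadditivity m*(union_k {q_k}) <= sum_k m*({q_k}) = sum_k 0 = 0. The reverse inequality m*(E) >= 0 is automatic. So m*(Q cap [-2, -1]) = 0.

0


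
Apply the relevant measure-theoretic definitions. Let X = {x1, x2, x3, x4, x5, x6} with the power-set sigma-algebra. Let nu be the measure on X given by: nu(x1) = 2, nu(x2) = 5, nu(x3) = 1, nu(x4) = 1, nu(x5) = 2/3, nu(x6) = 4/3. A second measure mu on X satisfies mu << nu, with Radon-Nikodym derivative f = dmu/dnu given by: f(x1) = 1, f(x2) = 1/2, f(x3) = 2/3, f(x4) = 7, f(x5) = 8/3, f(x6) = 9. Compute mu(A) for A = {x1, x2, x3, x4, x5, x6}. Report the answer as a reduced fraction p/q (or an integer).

By the defining property of the Radon-Nikodym derivative, for every measurable set A,
  mu(A) = integral_A f dnu.
Since nu is a discrete measure concentrated on the atoms of X, the integral over A reduces to the sum
  mu(A) = sum_{x in A} f(x) * nu({x}).
Computing each term:
  x1: f(x1) * nu(x1) = 1 * 2 = 2.
  x2: f(x2) * nu(x2) = 1/2 * 5 = 5/2.
  x3: f(x3) * nu(x3) = 2/3 * 1 = 2/3.
  x4: f(x4) * nu(x4) = 7 * 1 = 7.
  x5: f(x5) * nu(x5) = 8/3 * 2/3 = 16/9.
  x6: f(x6) * nu(x6) = 9 * 4/3 = 12.
Summing: mu(A) = 2 + 5/2 + 2/3 + 7 + 16/9 + 12 = 467/18.

467/18


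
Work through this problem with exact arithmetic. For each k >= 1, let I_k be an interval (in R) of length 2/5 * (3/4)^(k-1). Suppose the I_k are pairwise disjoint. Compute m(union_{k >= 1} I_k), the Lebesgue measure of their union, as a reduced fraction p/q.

By countable additivity of the Lebesgue measure on pairwise disjoint measurable sets,
  m(union_{k >= 1} I_k) = sum_{k >= 1} m(I_k) = sum_{k >= 1} a * r^(k-1),
  with a = 2/5 and r = 3/4.
Since 0 < r = 3/4 < 1, the geometric series converges:
  sum_{k >= 1} a * r^(k-1) = a / (1 - r).
  = 2/5 / (1 - 3/4)
  = 2/5 / (1/4)
  = 8/5.

8/5


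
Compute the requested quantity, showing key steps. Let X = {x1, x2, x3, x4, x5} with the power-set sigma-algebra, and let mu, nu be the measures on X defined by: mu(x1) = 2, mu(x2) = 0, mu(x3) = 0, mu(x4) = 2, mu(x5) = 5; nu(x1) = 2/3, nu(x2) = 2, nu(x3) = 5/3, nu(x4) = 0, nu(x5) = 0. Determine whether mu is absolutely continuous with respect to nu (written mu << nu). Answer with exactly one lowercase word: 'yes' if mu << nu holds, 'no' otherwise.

mu << nu means: every nu-null measurable set is also mu-null; equivalently, for every atom x, if nu({x}) = 0 then mu({x}) = 0.
Checking each atom:
  x1: nu = 2/3 > 0 -> no constraint.
  x2: nu = 2 > 0 -> no constraint.
  x3: nu = 5/3 > 0 -> no constraint.
  x4: nu = 0, mu = 2 > 0 -> violates mu << nu.
  x5: nu = 0, mu = 5 > 0 -> violates mu << nu.
The atom(s) x4, x5 violate the condition (nu = 0 but mu > 0). Therefore mu is NOT absolutely continuous w.r.t. nu.

no


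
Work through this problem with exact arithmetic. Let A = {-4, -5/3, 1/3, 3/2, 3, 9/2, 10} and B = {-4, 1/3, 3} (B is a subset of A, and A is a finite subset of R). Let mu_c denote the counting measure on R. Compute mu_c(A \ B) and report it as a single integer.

Counting measure assigns mu_c(E) = |E| (number of elements) when E is finite. For B subset A, A \ B is the set of elements of A not in B, so |A \ B| = |A| - |B|.
|A| = 7, |B| = 3, so mu_c(A \ B) = 7 - 3 = 4.

4


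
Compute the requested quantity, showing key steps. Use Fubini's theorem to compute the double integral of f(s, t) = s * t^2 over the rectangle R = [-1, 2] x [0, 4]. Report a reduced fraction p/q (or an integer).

f(s, t) is a tensor product of a function of s and a function of t, and both factors are bounded continuous (hence Lebesgue integrable) on the rectangle, so Fubini's theorem applies:
  integral_R f d(m x m) = (integral_a1^b1 s ds) * (integral_a2^b2 t^2 dt).
Inner integral in s: integral_{-1}^{2} s ds = (2^2 - (-1)^2)/2
  = 3/2.
Inner integral in t: integral_{0}^{4} t^2 dt = (4^3 - 0^3)/3
  = 64/3.
Product: (3/2) * (64/3) = 32.

32


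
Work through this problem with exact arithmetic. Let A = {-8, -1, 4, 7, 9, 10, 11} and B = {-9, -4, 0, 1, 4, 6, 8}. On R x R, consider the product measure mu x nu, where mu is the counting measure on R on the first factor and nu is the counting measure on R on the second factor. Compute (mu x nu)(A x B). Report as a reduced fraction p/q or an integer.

For a measurable rectangle A x B, the product measure satisfies
  (mu x nu)(A x B) = mu(A) * nu(B).
  mu(A) = 7.
  nu(B) = 7.
  (mu x nu)(A x B) = 7 * 7 = 49.

49


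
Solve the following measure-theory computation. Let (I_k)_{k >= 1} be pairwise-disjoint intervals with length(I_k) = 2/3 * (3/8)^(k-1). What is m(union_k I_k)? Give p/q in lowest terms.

By countable additivity of the Lebesgue measure on pairwise disjoint measurable sets,
  m(union_{k >= 1} I_k) = sum_{k >= 1} m(I_k) = sum_{k >= 1} a * r^(k-1),
  with a = 2/3 and r = 3/8.
Since 0 < r = 3/8 < 1, the geometric series converges:
  sum_{k >= 1} a * r^(k-1) = a / (1 - r).
  = 2/3 / (1 - 3/8)
  = 2/3 / (5/8)
  = 16/15.

16/15


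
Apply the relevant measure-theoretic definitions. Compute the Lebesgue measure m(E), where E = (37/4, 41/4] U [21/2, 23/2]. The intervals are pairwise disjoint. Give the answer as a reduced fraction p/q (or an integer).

For pairwise disjoint intervals, m(union_i I_i) = sum_i m(I_i),
and m is invariant under swapping open/closed endpoints (single points have measure 0).
So m(E) = sum_i (b_i - a_i).
  I_1 has length 41/4 - 37/4 = 1.
  I_2 has length 23/2 - 21/2 = 1.
Summing:
  m(E) = 1 + 1 = 2.

2


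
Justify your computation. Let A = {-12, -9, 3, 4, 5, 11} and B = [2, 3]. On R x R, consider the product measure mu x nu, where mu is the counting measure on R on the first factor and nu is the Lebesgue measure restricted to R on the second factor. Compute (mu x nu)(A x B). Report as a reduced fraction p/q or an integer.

For a measurable rectangle A x B, the product measure satisfies
  (mu x nu)(A x B) = mu(A) * nu(B).
  mu(A) = 6.
  nu(B) = 1.
  (mu x nu)(A x B) = 6 * 1 = 6.

6


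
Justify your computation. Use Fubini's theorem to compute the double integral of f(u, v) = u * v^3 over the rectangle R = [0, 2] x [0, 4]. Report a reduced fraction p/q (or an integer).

f(u, v) is a tensor product of a function of u and a function of v, and both factors are bounded continuous (hence Lebesgue integrable) on the rectangle, so Fubini's theorem applies:
  integral_R f d(m x m) = (integral_a1^b1 u du) * (integral_a2^b2 v^3 dv).
Inner integral in u: integral_{0}^{2} u du = (2^2 - 0^2)/2
  = 2.
Inner integral in v: integral_{0}^{4} v^3 dv = (4^4 - 0^4)/4
  = 64.
Product: (2) * (64) = 128.

128


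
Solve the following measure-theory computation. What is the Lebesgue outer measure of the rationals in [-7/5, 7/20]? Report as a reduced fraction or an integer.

E = Q cap [-7/5, 7/20] is a subset of Q, which is countable. Enumerate Q = {q_1, q_2, ...}; for any eps > 0, cover q_k by the open interval (q_k - eps/2^(k+1), q_k + eps/2^(k+1)), of length eps/2^k. The total cover length is sum_{k>=1} eps/2^k = eps. Hence m*(E) <= m*(Q) <= eps for every eps > 0, and since outer measure is non-negative, m*(E) = 0.

0


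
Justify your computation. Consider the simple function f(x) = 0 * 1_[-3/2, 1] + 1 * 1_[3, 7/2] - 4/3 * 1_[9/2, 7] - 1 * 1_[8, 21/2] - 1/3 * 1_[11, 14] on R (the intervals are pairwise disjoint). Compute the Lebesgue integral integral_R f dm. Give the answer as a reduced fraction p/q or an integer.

For a simple function f = sum_i c_i * 1_{A_i} with disjoint A_i,
  integral f dm = sum_i c_i * m(A_i).
Lengths of the A_i:
  m(A_1) = 1 - (-3/2) = 5/2.
  m(A_2) = 7/2 - 3 = 1/2.
  m(A_3) = 7 - 9/2 = 5/2.
  m(A_4) = 21/2 - 8 = 5/2.
  m(A_5) = 14 - 11 = 3.
Contributions c_i * m(A_i):
  (0) * (5/2) = 0.
  (1) * (1/2) = 1/2.
  (-4/3) * (5/2) = -10/3.
  (-1) * (5/2) = -5/2.
  (-1/3) * (3) = -1.
Total: 0 + 1/2 - 10/3 - 5/2 - 1 = -19/3.

-19/3


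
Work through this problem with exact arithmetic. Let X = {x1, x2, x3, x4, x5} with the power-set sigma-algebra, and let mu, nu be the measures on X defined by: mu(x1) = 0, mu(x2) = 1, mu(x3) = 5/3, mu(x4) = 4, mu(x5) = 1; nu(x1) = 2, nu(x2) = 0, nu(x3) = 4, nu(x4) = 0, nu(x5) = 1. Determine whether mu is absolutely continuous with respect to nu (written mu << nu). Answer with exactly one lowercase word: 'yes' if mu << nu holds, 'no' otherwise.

mu << nu means: every nu-null measurable set is also mu-null; equivalently, for every atom x, if nu({x}) = 0 then mu({x}) = 0.
Checking each atom:
  x1: nu = 2 > 0 -> no constraint.
  x2: nu = 0, mu = 1 > 0 -> violates mu << nu.
  x3: nu = 4 > 0 -> no constraint.
  x4: nu = 0, mu = 4 > 0 -> violates mu << nu.
  x5: nu = 1 > 0 -> no constraint.
The atom(s) x2, x4 violate the condition (nu = 0 but mu > 0). Therefore mu is NOT absolutely continuous w.r.t. nu.

no


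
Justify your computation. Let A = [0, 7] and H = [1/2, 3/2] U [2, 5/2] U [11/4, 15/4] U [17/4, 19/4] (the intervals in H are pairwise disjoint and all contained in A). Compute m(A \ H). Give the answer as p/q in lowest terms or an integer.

The ambient interval has length m(A) = 7 - 0 = 7.
Since the holes are disjoint and sit inside A, by finite additivity
  m(H) = sum_i (b_i - a_i), and m(A \ H) = m(A) - m(H).
Computing the hole measures:
  m(H_1) = 3/2 - 1/2 = 1.
  m(H_2) = 5/2 - 2 = 1/2.
  m(H_3) = 15/4 - 11/4 = 1.
  m(H_4) = 19/4 - 17/4 = 1/2.
Summed: m(H) = 1 + 1/2 + 1 + 1/2 = 3.
So m(A \ H) = 7 - 3 = 4.

4


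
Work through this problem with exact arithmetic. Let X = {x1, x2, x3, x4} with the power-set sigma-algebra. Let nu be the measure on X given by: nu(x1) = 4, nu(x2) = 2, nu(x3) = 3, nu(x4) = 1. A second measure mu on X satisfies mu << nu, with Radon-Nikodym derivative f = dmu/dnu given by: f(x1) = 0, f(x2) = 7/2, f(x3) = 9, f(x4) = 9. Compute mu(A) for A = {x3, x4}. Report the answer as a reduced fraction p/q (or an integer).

By the defining property of the Radon-Nikodym derivative, for every measurable set A,
  mu(A) = integral_A f dnu.
Since nu is a discrete measure concentrated on the atoms of X, the integral over A reduces to the sum
  mu(A) = sum_{x in A} f(x) * nu({x}).
Computing each term:
  x3: f(x3) * nu(x3) = 9 * 3 = 27.
  x4: f(x4) * nu(x4) = 9 * 1 = 9.
Summing: mu(A) = 27 + 9 = 36.

36


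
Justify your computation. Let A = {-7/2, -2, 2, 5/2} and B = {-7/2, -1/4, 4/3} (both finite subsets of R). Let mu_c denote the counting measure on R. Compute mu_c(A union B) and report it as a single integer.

Counting measure on a finite set equals cardinality. By inclusion-exclusion, |A union B| = |A| + |B| - |A cap B|.
|A| = 4, |B| = 3, |A cap B| = 1.
So mu_c(A union B) = 4 + 3 - 1 = 6.

6


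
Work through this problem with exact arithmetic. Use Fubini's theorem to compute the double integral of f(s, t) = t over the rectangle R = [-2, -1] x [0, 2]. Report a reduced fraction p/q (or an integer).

f(s, t) is a tensor product of a function of s and a function of t, and both factors are bounded continuous (hence Lebesgue integrable) on the rectangle, so Fubini's theorem applies:
  integral_R f d(m x m) = (integral_a1^b1 1 ds) * (integral_a2^b2 t dt).
Inner integral in s: integral_{-2}^{-1} 1 ds = ((-1)^1 - (-2)^1)/1
  = 1.
Inner integral in t: integral_{0}^{2} t dt = (2^2 - 0^2)/2
  = 2.
Product: (1) * (2) = 2.

2


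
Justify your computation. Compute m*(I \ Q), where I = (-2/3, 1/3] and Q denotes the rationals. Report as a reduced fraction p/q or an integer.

The interval I = (-2/3, 1/3] has m(I) = 1/3 - (-2/3) = 1 (endpoints are measure-zero, so open/closed/half-open agree). Write I = (I cap Q) u (I \ Q). The rationals in I are countable, so m*(I cap Q) = 0 (cover each rational by intervals whose total length is arbitrarily small). By countable subadditivity m*(I) <= m*(I cap Q) + m*(I \ Q), hence m*(I \ Q) >= m(I) = 1. The reverse inequality m*(I \ Q) <= m*(I) = 1 is trivial since (I \ Q) is a subset of I. Therefore m*(I \ Q) = 1.

1


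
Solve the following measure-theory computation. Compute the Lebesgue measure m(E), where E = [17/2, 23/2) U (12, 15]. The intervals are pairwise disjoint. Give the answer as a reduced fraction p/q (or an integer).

For pairwise disjoint intervals, m(union_i I_i) = sum_i m(I_i),
and m is invariant under swapping open/closed endpoints (single points have measure 0).
So m(E) = sum_i (b_i - a_i).
  I_1 has length 23/2 - 17/2 = 3.
  I_2 has length 15 - 12 = 3.
Summing:
  m(E) = 3 + 3 = 6.

6


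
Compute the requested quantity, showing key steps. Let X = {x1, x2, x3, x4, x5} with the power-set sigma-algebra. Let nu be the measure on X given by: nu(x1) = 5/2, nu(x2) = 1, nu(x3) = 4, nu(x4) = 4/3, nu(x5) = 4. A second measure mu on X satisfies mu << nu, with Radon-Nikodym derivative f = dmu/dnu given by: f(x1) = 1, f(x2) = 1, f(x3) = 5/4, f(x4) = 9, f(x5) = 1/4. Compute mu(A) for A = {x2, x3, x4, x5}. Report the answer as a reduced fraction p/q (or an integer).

By the defining property of the Radon-Nikodym derivative, for every measurable set A,
  mu(A) = integral_A f dnu.
Since nu is a discrete measure concentrated on the atoms of X, the integral over A reduces to the sum
  mu(A) = sum_{x in A} f(x) * nu({x}).
Computing each term:
  x2: f(x2) * nu(x2) = 1 * 1 = 1.
  x3: f(x3) * nu(x3) = 5/4 * 4 = 5.
  x4: f(x4) * nu(x4) = 9 * 4/3 = 12.
  x5: f(x5) * nu(x5) = 1/4 * 4 = 1.
Summing: mu(A) = 1 + 5 + 12 + 1 = 19.

19


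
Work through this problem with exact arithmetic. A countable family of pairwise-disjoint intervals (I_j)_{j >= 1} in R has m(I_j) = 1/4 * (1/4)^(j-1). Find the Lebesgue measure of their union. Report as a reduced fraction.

By countable additivity of the Lebesgue measure on pairwise disjoint measurable sets,
  m(union_{j >= 1} I_j) = sum_{j >= 1} m(I_j) = sum_{j >= 1} a * r^(j-1),
  with a = 1/4 and r = 1/4.
Since 0 < r = 1/4 < 1, the geometric series converges:
  sum_{j >= 1} a * r^(j-1) = a / (1 - r).
  = 1/4 / (1 - 1/4)
  = 1/4 / (3/4)
  = 1/3.

1/3


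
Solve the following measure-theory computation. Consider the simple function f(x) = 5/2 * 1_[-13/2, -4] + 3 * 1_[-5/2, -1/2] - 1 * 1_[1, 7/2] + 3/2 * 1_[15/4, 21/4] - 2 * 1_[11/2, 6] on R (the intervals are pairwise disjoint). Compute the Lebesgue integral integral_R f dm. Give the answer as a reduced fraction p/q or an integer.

For a simple function f = sum_i c_i * 1_{A_i} with disjoint A_i,
  integral f dm = sum_i c_i * m(A_i).
Lengths of the A_i:
  m(A_1) = -4 - (-13/2) = 5/2.
  m(A_2) = -1/2 - (-5/2) = 2.
  m(A_3) = 7/2 - 1 = 5/2.
  m(A_4) = 21/4 - 15/4 = 3/2.
  m(A_5) = 6 - 11/2 = 1/2.
Contributions c_i * m(A_i):
  (5/2) * (5/2) = 25/4.
  (3) * (2) = 6.
  (-1) * (5/2) = -5/2.
  (3/2) * (3/2) = 9/4.
  (-2) * (1/2) = -1.
Total: 25/4 + 6 - 5/2 + 9/4 - 1 = 11.

11


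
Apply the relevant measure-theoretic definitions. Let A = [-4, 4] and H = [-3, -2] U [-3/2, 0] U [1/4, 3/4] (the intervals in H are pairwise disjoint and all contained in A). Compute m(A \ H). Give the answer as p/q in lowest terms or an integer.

The ambient interval has length m(A) = 4 - (-4) = 8.
Since the holes are disjoint and sit inside A, by finite additivity
  m(H) = sum_i (b_i - a_i), and m(A \ H) = m(A) - m(H).
Computing the hole measures:
  m(H_1) = -2 - (-3) = 1.
  m(H_2) = 0 - (-3/2) = 3/2.
  m(H_3) = 3/4 - 1/4 = 1/2.
Summed: m(H) = 1 + 3/2 + 1/2 = 3.
So m(A \ H) = 8 - 3 = 5.

5


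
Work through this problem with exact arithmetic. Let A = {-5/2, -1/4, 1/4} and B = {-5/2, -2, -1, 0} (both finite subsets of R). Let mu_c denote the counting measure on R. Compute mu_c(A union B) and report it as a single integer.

Counting measure on a finite set equals cardinality. By inclusion-exclusion, |A union B| = |A| + |B| - |A cap B|.
|A| = 3, |B| = 4, |A cap B| = 1.
So mu_c(A union B) = 3 + 4 - 1 = 6.

6


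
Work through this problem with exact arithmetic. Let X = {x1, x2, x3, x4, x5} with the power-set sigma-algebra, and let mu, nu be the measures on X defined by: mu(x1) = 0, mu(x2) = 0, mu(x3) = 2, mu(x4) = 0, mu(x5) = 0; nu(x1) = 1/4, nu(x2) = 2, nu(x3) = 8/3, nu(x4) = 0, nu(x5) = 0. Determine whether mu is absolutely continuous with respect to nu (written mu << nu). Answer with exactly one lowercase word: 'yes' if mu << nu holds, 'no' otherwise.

mu << nu means: every nu-null measurable set is also mu-null; equivalently, for every atom x, if nu({x}) = 0 then mu({x}) = 0.
Checking each atom:
  x1: nu = 1/4 > 0 -> no constraint.
  x2: nu = 2 > 0 -> no constraint.
  x3: nu = 8/3 > 0 -> no constraint.
  x4: nu = 0, mu = 0 -> consistent with mu << nu.
  x5: nu = 0, mu = 0 -> consistent with mu << nu.
No atom violates the condition. Therefore mu << nu.

yes


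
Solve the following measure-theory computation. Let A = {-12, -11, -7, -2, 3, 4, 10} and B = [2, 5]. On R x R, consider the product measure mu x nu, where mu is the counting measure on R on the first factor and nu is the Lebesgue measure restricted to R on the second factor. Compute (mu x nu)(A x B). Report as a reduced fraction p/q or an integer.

For a measurable rectangle A x B, the product measure satisfies
  (mu x nu)(A x B) = mu(A) * nu(B).
  mu(A) = 7.
  nu(B) = 3.
  (mu x nu)(A x B) = 7 * 3 = 21.

21


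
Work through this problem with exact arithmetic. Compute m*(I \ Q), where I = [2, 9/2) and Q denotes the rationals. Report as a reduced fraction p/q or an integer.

The interval I = [2, 9/2) has m(I) = 9/2 - 2 = 5/2 (endpoints are measure-zero, so open/closed/half-open agree). Write I = (I cap Q) u (I \ Q). The rationals in I are countable, so m*(I cap Q) = 0 (cover each rational by intervals whose total length is arbitrarily small). By countable subadditivity m*(I) <= m*(I cap Q) + m*(I \ Q), hence m*(I \ Q) >= m(I) = 5/2. The reverse inequality m*(I \ Q) <= m*(I) = 5/2 is trivial since (I \ Q) is a subset of I. Therefore m*(I \ Q) = 5/2.

5/2


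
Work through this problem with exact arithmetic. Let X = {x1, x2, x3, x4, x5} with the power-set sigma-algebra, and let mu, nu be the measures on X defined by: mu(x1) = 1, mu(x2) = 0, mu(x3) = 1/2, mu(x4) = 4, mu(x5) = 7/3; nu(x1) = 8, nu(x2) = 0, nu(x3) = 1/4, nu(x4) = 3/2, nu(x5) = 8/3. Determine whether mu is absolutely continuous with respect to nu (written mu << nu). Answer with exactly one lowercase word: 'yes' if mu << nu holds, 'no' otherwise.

mu << nu means: every nu-null measurable set is also mu-null; equivalently, for every atom x, if nu({x}) = 0 then mu({x}) = 0.
Checking each atom:
  x1: nu = 8 > 0 -> no constraint.
  x2: nu = 0, mu = 0 -> consistent with mu << nu.
  x3: nu = 1/4 > 0 -> no constraint.
  x4: nu = 3/2 > 0 -> no constraint.
  x5: nu = 8/3 > 0 -> no constraint.
No atom violates the condition. Therefore mu << nu.

yes


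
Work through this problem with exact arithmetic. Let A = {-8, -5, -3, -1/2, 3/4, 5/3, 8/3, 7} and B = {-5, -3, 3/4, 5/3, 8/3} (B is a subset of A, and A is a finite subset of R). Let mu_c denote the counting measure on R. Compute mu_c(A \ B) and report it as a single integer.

Counting measure assigns mu_c(E) = |E| (number of elements) when E is finite. For B subset A, A \ B is the set of elements of A not in B, so |A \ B| = |A| - |B|.
|A| = 8, |B| = 5, so mu_c(A \ B) = 8 - 5 = 3.

3


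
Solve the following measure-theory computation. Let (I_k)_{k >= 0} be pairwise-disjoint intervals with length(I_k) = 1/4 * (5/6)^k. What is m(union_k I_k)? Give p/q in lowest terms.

By countable additivity of the Lebesgue measure on pairwise disjoint measurable sets,
  m(union_{k >= 0} I_k) = sum_{k >= 0} m(I_k) = sum_{k >= 0} a * r^k,
  with a = 1/4 and r = 5/6.
Since 0 < r = 5/6 < 1, the geometric series converges:
  sum_{k >= 0} a * r^k = a / (1 - r).
  = 1/4 / (1 - 5/6)
  = 1/4 / (1/6)
  = 3/2.

3/2


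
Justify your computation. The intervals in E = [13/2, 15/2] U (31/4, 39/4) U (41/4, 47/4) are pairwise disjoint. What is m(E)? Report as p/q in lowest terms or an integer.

For pairwise disjoint intervals, m(union_i I_i) = sum_i m(I_i),
and m is invariant under swapping open/closed endpoints (single points have measure 0).
So m(E) = sum_i (b_i - a_i).
  I_1 has length 15/2 - 13/2 = 1.
  I_2 has length 39/4 - 31/4 = 2.
  I_3 has length 47/4 - 41/4 = 3/2.
Summing:
  m(E) = 1 + 2 + 3/2 = 9/2.

9/2


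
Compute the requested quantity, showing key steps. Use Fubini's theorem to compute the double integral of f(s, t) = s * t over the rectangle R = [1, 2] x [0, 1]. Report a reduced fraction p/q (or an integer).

f(s, t) is a tensor product of a function of s and a function of t, and both factors are bounded continuous (hence Lebesgue integrable) on the rectangle, so Fubini's theorem applies:
  integral_R f d(m x m) = (integral_a1^b1 s ds) * (integral_a2^b2 t dt).
Inner integral in s: integral_{1}^{2} s ds = (2^2 - 1^2)/2
  = 3/2.
Inner integral in t: integral_{0}^{1} t dt = (1^2 - 0^2)/2
  = 1/2.
Product: (3/2) * (1/2) = 3/4.

3/4


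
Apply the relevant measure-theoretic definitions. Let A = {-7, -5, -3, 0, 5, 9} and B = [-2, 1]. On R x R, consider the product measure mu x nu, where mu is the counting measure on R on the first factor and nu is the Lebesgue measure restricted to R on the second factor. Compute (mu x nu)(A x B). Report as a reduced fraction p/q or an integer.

For a measurable rectangle A x B, the product measure satisfies
  (mu x nu)(A x B) = mu(A) * nu(B).
  mu(A) = 6.
  nu(B) = 3.
  (mu x nu)(A x B) = 6 * 3 = 18.

18


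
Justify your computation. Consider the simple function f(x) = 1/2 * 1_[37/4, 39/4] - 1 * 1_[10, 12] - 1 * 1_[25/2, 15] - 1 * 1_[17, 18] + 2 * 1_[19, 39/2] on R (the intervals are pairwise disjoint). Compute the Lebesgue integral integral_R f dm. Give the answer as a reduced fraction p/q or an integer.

For a simple function f = sum_i c_i * 1_{A_i} with disjoint A_i,
  integral f dm = sum_i c_i * m(A_i).
Lengths of the A_i:
  m(A_1) = 39/4 - 37/4 = 1/2.
  m(A_2) = 12 - 10 = 2.
  m(A_3) = 15 - 25/2 = 5/2.
  m(A_4) = 18 - 17 = 1.
  m(A_5) = 39/2 - 19 = 1/2.
Contributions c_i * m(A_i):
  (1/2) * (1/2) = 1/4.
  (-1) * (2) = -2.
  (-1) * (5/2) = -5/2.
  (-1) * (1) = -1.
  (2) * (1/2) = 1.
Total: 1/4 - 2 - 5/2 - 1 + 1 = -17/4.

-17/4


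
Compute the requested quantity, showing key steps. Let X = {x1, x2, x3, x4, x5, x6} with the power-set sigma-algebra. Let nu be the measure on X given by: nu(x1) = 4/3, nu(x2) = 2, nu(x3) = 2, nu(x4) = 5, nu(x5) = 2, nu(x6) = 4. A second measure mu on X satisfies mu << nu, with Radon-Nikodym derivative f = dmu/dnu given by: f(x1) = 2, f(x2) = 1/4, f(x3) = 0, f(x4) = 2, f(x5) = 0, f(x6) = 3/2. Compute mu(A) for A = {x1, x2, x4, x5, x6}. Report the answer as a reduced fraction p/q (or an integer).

By the defining property of the Radon-Nikodym derivative, for every measurable set A,
  mu(A) = integral_A f dnu.
Since nu is a discrete measure concentrated on the atoms of X, the integral over A reduces to the sum
  mu(A) = sum_{x in A} f(x) * nu({x}).
Computing each term:
  x1: f(x1) * nu(x1) = 2 * 4/3 = 8/3.
  x2: f(x2) * nu(x2) = 1/4 * 2 = 1/2.
  x4: f(x4) * nu(x4) = 2 * 5 = 10.
  x5: f(x5) * nu(x5) = 0 * 2 = 0.
  x6: f(x6) * nu(x6) = 3/2 * 4 = 6.
Summing: mu(A) = 8/3 + 1/2 + 10 + 0 + 6 = 115/6.

115/6


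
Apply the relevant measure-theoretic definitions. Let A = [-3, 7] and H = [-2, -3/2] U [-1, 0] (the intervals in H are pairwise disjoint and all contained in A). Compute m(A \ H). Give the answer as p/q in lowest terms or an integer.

The ambient interval has length m(A) = 7 - (-3) = 10.
Since the holes are disjoint and sit inside A, by finite additivity
  m(H) = sum_i (b_i - a_i), and m(A \ H) = m(A) - m(H).
Computing the hole measures:
  m(H_1) = -3/2 - (-2) = 1/2.
  m(H_2) = 0 - (-1) = 1.
Summed: m(H) = 1/2 + 1 = 3/2.
So m(A \ H) = 10 - 3/2 = 17/2.

17/2


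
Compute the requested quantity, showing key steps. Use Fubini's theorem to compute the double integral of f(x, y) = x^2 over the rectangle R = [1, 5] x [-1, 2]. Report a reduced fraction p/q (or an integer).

f(x, y) is a tensor product of a function of x and a function of y, and both factors are bounded continuous (hence Lebesgue integrable) on the rectangle, so Fubini's theorem applies:
  integral_R f d(m x m) = (integral_a1^b1 x^2 dx) * (integral_a2^b2 1 dy).
Inner integral in x: integral_{1}^{5} x^2 dx = (5^3 - 1^3)/3
  = 124/3.
Inner integral in y: integral_{-1}^{2} 1 dy = (2^1 - (-1)^1)/1
  = 3.
Product: (124/3) * (3) = 124.

124


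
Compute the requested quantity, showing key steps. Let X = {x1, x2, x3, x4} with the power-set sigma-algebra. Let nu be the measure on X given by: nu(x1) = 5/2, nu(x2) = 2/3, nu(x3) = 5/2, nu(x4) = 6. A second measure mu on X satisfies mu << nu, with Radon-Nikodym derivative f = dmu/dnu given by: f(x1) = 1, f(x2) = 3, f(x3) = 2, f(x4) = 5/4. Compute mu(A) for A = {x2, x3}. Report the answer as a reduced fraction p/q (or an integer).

By the defining property of the Radon-Nikodym derivative, for every measurable set A,
  mu(A) = integral_A f dnu.
Since nu is a discrete measure concentrated on the atoms of X, the integral over A reduces to the sum
  mu(A) = sum_{x in A} f(x) * nu({x}).
Computing each term:
  x2: f(x2) * nu(x2) = 3 * 2/3 = 2.
  x3: f(x3) * nu(x3) = 2 * 5/2 = 5.
Summing: mu(A) = 2 + 5 = 7.

7


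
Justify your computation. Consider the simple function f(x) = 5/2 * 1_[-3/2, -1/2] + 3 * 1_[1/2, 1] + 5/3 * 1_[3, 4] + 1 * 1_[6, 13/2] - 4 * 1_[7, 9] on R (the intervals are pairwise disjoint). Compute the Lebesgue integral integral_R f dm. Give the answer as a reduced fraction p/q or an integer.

For a simple function f = sum_i c_i * 1_{A_i} with disjoint A_i,
  integral f dm = sum_i c_i * m(A_i).
Lengths of the A_i:
  m(A_1) = -1/2 - (-3/2) = 1.
  m(A_2) = 1 - 1/2 = 1/2.
  m(A_3) = 4 - 3 = 1.
  m(A_4) = 13/2 - 6 = 1/2.
  m(A_5) = 9 - 7 = 2.
Contributions c_i * m(A_i):
  (5/2) * (1) = 5/2.
  (3) * (1/2) = 3/2.
  (5/3) * (1) = 5/3.
  (1) * (1/2) = 1/2.
  (-4) * (2) = -8.
Total: 5/2 + 3/2 + 5/3 + 1/2 - 8 = -11/6.

-11/6


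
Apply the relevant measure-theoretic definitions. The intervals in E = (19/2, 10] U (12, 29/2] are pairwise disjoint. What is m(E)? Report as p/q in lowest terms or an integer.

For pairwise disjoint intervals, m(union_i I_i) = sum_i m(I_i),
and m is invariant under swapping open/closed endpoints (single points have measure 0).
So m(E) = sum_i (b_i - a_i).
  I_1 has length 10 - 19/2 = 1/2.
  I_2 has length 29/2 - 12 = 5/2.
Summing:
  m(E) = 1/2 + 5/2 = 3.

3


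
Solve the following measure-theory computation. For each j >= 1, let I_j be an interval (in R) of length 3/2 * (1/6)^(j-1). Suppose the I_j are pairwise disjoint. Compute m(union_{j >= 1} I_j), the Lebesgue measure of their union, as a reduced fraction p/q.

By countable additivity of the Lebesgue measure on pairwise disjoint measurable sets,
  m(union_{j >= 1} I_j) = sum_{j >= 1} m(I_j) = sum_{j >= 1} a * r^(j-1),
  with a = 3/2 and r = 1/6.
Since 0 < r = 1/6 < 1, the geometric series converges:
  sum_{j >= 1} a * r^(j-1) = a / (1 - r).
  = 3/2 / (1 - 1/6)
  = 3/2 / (5/6)
  = 9/5.

9/5


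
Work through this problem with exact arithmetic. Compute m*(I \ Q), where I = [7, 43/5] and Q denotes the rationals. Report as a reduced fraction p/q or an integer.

The interval I = [7, 43/5] has m(I) = 43/5 - 7 = 8/5 (endpoints are measure-zero, so open/closed/half-open agree). Write I = (I cap Q) u (I \ Q). The rationals in I are countable, so m*(I cap Q) = 0 (cover each rational by intervals whose total length is arbitrarily small). By countable subadditivity m*(I) <= m*(I cap Q) + m*(I \ Q), hence m*(I \ Q) >= m(I) = 8/5. The reverse inequality m*(I \ Q) <= m*(I) = 8/5 is trivial since (I \ Q) is a subset of I. Therefore m*(I \ Q) = 8/5.

8/5


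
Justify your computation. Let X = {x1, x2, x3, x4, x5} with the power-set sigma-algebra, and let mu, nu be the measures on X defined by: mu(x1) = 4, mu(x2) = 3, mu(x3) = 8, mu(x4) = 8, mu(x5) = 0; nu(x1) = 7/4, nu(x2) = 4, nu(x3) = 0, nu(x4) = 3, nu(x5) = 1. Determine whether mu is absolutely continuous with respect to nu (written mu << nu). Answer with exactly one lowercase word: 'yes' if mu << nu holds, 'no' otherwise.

mu << nu means: every nu-null measurable set is also mu-null; equivalently, for every atom x, if nu({x}) = 0 then mu({x}) = 0.
Checking each atom:
  x1: nu = 7/4 > 0 -> no constraint.
  x2: nu = 4 > 0 -> no constraint.
  x3: nu = 0, mu = 8 > 0 -> violates mu << nu.
  x4: nu = 3 > 0 -> no constraint.
  x5: nu = 1 > 0 -> no constraint.
The atom(s) x3 violate the condition (nu = 0 but mu > 0). Therefore mu is NOT absolutely continuous w.r.t. nu.

no


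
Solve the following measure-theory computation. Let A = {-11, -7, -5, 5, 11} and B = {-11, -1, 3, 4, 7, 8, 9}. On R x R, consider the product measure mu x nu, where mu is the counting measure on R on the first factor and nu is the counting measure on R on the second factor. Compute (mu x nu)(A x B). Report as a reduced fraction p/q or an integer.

For a measurable rectangle A x B, the product measure satisfies
  (mu x nu)(A x B) = mu(A) * nu(B).
  mu(A) = 5.
  nu(B) = 7.
  (mu x nu)(A x B) = 5 * 7 = 35.

35


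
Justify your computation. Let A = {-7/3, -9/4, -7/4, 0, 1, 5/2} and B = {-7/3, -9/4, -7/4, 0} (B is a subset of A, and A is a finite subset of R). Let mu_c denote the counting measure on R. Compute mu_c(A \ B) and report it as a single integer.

Counting measure assigns mu_c(E) = |E| (number of elements) when E is finite. For B subset A, A \ B is the set of elements of A not in B, so |A \ B| = |A| - |B|.
|A| = 6, |B| = 4, so mu_c(A \ B) = 6 - 4 = 2.

2


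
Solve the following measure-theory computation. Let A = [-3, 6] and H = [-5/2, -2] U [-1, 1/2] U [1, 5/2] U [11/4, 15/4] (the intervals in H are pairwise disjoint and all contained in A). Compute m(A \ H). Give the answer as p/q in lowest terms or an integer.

The ambient interval has length m(A) = 6 - (-3) = 9.
Since the holes are disjoint and sit inside A, by finite additivity
  m(H) = sum_i (b_i - a_i), and m(A \ H) = m(A) - m(H).
Computing the hole measures:
  m(H_1) = -2 - (-5/2) = 1/2.
  m(H_2) = 1/2 - (-1) = 3/2.
  m(H_3) = 5/2 - 1 = 3/2.
  m(H_4) = 15/4 - 11/4 = 1.
Summed: m(H) = 1/2 + 3/2 + 3/2 + 1 = 9/2.
So m(A \ H) = 9 - 9/2 = 9/2.

9/2


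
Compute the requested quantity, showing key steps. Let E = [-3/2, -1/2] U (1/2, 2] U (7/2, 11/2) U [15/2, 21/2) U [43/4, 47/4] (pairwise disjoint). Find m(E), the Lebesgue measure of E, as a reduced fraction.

For pairwise disjoint intervals, m(union_i I_i) = sum_i m(I_i),
and m is invariant under swapping open/closed endpoints (single points have measure 0).
So m(E) = sum_i (b_i - a_i).
  I_1 has length -1/2 - (-3/2) = 1.
  I_2 has length 2 - 1/2 = 3/2.
  I_3 has length 11/2 - 7/2 = 2.
  I_4 has length 21/2 - 15/2 = 3.
  I_5 has length 47/4 - 43/4 = 1.
Summing:
  m(E) = 1 + 3/2 + 2 + 3 + 1 = 17/2.

17/2


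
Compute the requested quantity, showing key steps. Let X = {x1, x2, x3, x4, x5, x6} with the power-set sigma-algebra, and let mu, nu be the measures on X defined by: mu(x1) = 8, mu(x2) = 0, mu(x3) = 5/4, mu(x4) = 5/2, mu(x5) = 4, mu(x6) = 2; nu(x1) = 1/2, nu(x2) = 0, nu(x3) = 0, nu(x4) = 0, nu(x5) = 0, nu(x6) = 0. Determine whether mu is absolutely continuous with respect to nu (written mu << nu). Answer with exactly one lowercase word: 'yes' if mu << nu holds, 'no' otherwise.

mu << nu means: every nu-null measurable set is also mu-null; equivalently, for every atom x, if nu({x}) = 0 then mu({x}) = 0.
Checking each atom:
  x1: nu = 1/2 > 0 -> no constraint.
  x2: nu = 0, mu = 0 -> consistent with mu << nu.
  x3: nu = 0, mu = 5/4 > 0 -> violates mu << nu.
  x4: nu = 0, mu = 5/2 > 0 -> violates mu << nu.
  x5: nu = 0, mu = 4 > 0 -> violates mu << nu.
  x6: nu = 0, mu = 2 > 0 -> violates mu << nu.
The atom(s) x3, x4, x5, x6 violate the condition (nu = 0 but mu > 0). Therefore mu is NOT absolutely continuous w.r.t. nu.

no
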